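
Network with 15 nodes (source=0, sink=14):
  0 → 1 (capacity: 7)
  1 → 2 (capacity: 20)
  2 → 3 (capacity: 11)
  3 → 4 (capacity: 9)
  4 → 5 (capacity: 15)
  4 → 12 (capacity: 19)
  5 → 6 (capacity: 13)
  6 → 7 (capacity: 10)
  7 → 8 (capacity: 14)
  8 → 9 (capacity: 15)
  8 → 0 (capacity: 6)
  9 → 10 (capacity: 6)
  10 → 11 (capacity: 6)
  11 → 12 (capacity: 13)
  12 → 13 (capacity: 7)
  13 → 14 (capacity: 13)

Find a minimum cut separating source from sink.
Min cut value = 7, edges: (12,13)

Min cut value: 7
Partition: S = [0, 1, 2, 3, 4, 5, 6, 7, 8, 9, 10, 11, 12], T = [13, 14]
Cut edges: (12,13)

By max-flow min-cut theorem, max flow = min cut = 7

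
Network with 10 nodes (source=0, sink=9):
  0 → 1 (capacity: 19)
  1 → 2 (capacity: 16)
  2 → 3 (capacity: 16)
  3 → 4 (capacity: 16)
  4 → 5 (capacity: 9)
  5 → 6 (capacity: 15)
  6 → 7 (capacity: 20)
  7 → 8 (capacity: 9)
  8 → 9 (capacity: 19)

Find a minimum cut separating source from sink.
Min cut value = 9, edges: (7,8)

Min cut value: 9
Partition: S = [0, 1, 2, 3, 4, 5, 6, 7], T = [8, 9]
Cut edges: (7,8)

By max-flow min-cut theorem, max flow = min cut = 9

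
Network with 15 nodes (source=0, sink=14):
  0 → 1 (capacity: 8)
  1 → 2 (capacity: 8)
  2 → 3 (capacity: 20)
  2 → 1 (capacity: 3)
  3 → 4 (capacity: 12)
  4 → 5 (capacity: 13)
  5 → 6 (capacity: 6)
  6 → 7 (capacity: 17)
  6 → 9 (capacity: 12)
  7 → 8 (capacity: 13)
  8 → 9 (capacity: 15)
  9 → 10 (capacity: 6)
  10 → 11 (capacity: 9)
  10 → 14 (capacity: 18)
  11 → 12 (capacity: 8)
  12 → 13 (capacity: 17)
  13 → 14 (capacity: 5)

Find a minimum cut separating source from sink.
Min cut value = 6, edges: (9,10)

Min cut value: 6
Partition: S = [0, 1, 2, 3, 4, 5, 6, 7, 8, 9], T = [10, 11, 12, 13, 14]
Cut edges: (9,10)

By max-flow min-cut theorem, max flow = min cut = 6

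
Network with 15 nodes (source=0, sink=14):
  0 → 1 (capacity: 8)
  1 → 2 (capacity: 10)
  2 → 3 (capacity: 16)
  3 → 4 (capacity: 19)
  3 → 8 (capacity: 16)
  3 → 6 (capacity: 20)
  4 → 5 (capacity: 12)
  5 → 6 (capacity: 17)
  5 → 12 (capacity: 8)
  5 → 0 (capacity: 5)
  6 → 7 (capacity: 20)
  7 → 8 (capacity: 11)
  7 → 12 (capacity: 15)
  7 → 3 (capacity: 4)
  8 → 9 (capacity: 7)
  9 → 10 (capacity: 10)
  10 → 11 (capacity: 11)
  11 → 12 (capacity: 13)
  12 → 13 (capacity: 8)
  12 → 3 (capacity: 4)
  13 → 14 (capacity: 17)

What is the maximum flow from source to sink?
Maximum flow = 8

Max flow: 8

Flow assignment:
  0 → 1: 8/8
  1 → 2: 8/10
  2 → 3: 8/16
  3 → 4: 8/19
  4 → 5: 8/12
  5 → 12: 8/8
  12 → 13: 8/8
  13 → 14: 8/17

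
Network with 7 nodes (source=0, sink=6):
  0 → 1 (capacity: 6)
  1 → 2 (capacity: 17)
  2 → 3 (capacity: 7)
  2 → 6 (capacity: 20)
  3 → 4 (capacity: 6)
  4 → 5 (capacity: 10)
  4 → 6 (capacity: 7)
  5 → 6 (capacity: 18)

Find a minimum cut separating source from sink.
Min cut value = 6, edges: (0,1)

Min cut value: 6
Partition: S = [0], T = [1, 2, 3, 4, 5, 6]
Cut edges: (0,1)

By max-flow min-cut theorem, max flow = min cut = 6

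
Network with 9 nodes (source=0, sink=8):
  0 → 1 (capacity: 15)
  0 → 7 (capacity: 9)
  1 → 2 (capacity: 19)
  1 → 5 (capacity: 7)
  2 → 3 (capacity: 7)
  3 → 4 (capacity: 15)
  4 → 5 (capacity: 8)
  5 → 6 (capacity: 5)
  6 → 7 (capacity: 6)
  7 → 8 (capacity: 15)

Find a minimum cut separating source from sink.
Min cut value = 14, edges: (0,7), (5,6)

Min cut value: 14
Partition: S = [0, 1, 2, 3, 4, 5], T = [6, 7, 8]
Cut edges: (0,7), (5,6)

By max-flow min-cut theorem, max flow = min cut = 14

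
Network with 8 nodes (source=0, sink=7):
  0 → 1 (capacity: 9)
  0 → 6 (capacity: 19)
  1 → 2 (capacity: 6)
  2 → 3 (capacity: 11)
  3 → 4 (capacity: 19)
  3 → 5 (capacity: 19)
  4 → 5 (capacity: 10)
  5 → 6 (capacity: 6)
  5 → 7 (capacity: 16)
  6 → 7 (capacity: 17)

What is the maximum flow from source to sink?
Maximum flow = 23

Max flow: 23

Flow assignment:
  0 → 1: 6/9
  0 → 6: 17/19
  1 → 2: 6/6
  2 → 3: 6/11
  3 → 5: 6/19
  5 → 7: 6/16
  6 → 7: 17/17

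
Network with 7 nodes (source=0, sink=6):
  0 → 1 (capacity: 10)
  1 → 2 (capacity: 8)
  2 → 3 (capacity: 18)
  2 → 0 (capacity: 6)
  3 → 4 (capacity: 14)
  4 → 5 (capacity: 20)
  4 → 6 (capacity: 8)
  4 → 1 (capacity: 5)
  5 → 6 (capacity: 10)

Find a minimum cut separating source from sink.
Min cut value = 8, edges: (1,2)

Min cut value: 8
Partition: S = [0, 1], T = [2, 3, 4, 5, 6]
Cut edges: (1,2)

By max-flow min-cut theorem, max flow = min cut = 8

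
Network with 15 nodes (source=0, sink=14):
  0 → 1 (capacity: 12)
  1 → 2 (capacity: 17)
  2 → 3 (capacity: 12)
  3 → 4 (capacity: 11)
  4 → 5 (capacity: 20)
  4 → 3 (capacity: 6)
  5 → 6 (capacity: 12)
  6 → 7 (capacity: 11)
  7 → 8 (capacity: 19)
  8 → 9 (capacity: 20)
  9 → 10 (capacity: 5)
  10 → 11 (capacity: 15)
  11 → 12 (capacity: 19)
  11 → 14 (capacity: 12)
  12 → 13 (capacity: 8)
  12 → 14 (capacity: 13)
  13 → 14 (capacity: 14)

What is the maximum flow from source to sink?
Maximum flow = 5

Max flow: 5

Flow assignment:
  0 → 1: 5/12
  1 → 2: 5/17
  2 → 3: 5/12
  3 → 4: 5/11
  4 → 5: 5/20
  5 → 6: 5/12
  6 → 7: 5/11
  7 → 8: 5/19
  8 → 9: 5/20
  9 → 10: 5/5
  10 → 11: 5/15
  11 → 14: 5/12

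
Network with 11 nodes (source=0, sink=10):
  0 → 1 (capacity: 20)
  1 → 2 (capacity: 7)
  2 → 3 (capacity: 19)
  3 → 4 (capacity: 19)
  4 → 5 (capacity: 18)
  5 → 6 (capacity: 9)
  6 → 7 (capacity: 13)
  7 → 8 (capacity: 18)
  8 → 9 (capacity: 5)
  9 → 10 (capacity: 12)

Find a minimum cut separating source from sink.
Min cut value = 5, edges: (8,9)

Min cut value: 5
Partition: S = [0, 1, 2, 3, 4, 5, 6, 7, 8], T = [9, 10]
Cut edges: (8,9)

By max-flow min-cut theorem, max flow = min cut = 5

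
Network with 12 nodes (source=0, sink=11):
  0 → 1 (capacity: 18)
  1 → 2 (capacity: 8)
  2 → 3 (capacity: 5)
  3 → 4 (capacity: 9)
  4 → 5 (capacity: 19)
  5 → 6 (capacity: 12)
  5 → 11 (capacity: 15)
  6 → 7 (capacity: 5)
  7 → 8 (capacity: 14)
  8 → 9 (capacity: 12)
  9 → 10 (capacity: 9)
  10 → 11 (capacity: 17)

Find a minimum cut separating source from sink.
Min cut value = 5, edges: (2,3)

Min cut value: 5
Partition: S = [0, 1, 2], T = [3, 4, 5, 6, 7, 8, 9, 10, 11]
Cut edges: (2,3)

By max-flow min-cut theorem, max flow = min cut = 5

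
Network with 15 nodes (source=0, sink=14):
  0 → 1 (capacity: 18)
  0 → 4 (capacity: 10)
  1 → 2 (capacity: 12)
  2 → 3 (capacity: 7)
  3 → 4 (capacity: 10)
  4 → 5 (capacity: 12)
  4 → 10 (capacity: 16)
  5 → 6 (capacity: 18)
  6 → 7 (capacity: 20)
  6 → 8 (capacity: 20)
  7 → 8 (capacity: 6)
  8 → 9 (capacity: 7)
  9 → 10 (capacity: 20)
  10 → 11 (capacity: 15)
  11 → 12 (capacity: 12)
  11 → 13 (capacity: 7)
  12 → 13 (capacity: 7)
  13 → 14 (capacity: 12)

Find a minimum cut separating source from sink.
Min cut value = 12, edges: (13,14)

Min cut value: 12
Partition: S = [0, 1, 2, 3, 4, 5, 6, 7, 8, 9, 10, 11, 12, 13], T = [14]
Cut edges: (13,14)

By max-flow min-cut theorem, max flow = min cut = 12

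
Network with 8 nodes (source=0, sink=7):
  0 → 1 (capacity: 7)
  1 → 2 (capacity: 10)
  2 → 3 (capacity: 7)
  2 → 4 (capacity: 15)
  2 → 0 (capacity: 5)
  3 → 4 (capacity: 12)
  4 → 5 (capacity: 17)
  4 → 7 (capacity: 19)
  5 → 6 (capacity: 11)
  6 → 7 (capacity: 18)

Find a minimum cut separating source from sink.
Min cut value = 7, edges: (0,1)

Min cut value: 7
Partition: S = [0], T = [1, 2, 3, 4, 5, 6, 7]
Cut edges: (0,1)

By max-flow min-cut theorem, max flow = min cut = 7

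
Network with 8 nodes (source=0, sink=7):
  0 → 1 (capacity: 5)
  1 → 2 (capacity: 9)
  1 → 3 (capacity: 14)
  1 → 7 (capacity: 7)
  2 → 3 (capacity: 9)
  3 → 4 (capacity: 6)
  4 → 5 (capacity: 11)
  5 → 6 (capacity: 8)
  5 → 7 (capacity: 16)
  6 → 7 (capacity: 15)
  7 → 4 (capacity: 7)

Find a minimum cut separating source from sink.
Min cut value = 5, edges: (0,1)

Min cut value: 5
Partition: S = [0], T = [1, 2, 3, 4, 5, 6, 7]
Cut edges: (0,1)

By max-flow min-cut theorem, max flow = min cut = 5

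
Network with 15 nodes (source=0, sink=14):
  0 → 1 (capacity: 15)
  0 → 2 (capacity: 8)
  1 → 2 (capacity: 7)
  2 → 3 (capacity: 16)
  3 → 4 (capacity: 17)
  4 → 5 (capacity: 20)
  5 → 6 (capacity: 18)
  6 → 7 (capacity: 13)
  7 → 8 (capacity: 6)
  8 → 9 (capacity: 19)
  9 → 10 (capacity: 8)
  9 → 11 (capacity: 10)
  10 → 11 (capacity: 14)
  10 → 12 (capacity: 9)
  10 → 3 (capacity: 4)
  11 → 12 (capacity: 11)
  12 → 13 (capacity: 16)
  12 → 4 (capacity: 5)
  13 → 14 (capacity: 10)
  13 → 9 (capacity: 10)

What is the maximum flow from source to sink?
Maximum flow = 6

Max flow: 6

Flow assignment:
  0 → 1: 6/15
  1 → 2: 6/7
  2 → 3: 6/16
  3 → 4: 6/17
  4 → 5: 6/20
  5 → 6: 6/18
  6 → 7: 6/13
  7 → 8: 6/6
  8 → 9: 6/19
  9 → 10: 6/8
  10 → 12: 6/9
  12 → 13: 6/16
  13 → 14: 6/10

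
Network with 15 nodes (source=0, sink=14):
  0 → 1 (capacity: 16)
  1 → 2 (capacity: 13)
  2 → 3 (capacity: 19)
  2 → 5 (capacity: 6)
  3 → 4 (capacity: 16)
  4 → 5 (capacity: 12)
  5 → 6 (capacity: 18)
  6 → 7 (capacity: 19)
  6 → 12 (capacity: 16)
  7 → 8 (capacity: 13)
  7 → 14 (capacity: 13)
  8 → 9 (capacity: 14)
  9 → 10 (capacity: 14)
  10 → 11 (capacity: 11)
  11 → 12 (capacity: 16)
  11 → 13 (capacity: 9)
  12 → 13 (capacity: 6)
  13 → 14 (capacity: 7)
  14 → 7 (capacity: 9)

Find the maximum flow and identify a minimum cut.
Max flow = 13, Min cut edges: (1,2)

Maximum flow: 13
Minimum cut: (1,2)
Partition: S = [0, 1], T = [2, 3, 4, 5, 6, 7, 8, 9, 10, 11, 12, 13, 14]

Max-flow min-cut theorem verified: both equal 13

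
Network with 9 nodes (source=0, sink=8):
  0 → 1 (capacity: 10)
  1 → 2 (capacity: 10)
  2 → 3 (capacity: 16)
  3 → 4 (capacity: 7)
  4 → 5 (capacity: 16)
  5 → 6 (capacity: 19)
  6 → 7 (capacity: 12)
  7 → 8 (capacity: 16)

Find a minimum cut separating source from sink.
Min cut value = 7, edges: (3,4)

Min cut value: 7
Partition: S = [0, 1, 2, 3], T = [4, 5, 6, 7, 8]
Cut edges: (3,4)

By max-flow min-cut theorem, max flow = min cut = 7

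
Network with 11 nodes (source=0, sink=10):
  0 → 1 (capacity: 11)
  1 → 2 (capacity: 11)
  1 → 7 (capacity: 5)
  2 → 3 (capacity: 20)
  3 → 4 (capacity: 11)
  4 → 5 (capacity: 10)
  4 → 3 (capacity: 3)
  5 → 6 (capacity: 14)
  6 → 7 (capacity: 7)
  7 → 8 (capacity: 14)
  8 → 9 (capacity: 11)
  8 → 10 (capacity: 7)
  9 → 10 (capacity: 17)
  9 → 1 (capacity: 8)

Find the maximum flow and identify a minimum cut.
Max flow = 11, Min cut edges: (0,1)

Maximum flow: 11
Minimum cut: (0,1)
Partition: S = [0], T = [1, 2, 3, 4, 5, 6, 7, 8, 9, 10]

Max-flow min-cut theorem verified: both equal 11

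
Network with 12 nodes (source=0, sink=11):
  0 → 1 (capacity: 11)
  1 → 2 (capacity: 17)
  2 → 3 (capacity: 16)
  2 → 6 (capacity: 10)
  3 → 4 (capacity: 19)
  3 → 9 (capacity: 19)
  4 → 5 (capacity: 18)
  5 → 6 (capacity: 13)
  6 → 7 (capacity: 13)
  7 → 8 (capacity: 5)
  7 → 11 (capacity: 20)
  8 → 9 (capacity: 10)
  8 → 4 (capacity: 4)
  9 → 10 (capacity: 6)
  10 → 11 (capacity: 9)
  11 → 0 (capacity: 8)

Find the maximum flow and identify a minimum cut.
Max flow = 11, Min cut edges: (0,1)

Maximum flow: 11
Minimum cut: (0,1)
Partition: S = [0], T = [1, 2, 3, 4, 5, 6, 7, 8, 9, 10, 11]

Max-flow min-cut theorem verified: both equal 11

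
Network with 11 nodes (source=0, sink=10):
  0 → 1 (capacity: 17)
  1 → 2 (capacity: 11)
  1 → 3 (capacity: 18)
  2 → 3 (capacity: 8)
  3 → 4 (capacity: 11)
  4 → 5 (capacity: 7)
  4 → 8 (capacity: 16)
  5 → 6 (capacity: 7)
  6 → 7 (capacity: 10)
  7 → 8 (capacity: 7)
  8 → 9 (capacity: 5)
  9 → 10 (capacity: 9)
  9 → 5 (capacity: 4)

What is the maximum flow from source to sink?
Maximum flow = 5

Max flow: 5

Flow assignment:
  0 → 1: 5/17
  1 → 3: 5/18
  3 → 4: 5/11
  4 → 8: 5/16
  8 → 9: 5/5
  9 → 10: 5/9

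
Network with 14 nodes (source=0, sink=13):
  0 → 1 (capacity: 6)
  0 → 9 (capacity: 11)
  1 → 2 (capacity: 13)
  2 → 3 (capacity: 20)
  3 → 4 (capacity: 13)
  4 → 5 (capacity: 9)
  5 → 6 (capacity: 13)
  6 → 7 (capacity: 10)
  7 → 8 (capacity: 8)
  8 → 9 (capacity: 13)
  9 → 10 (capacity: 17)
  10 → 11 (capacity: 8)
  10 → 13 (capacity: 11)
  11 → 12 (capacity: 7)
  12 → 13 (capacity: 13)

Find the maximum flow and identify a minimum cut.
Max flow = 17, Min cut edges: (9,10)

Maximum flow: 17
Minimum cut: (9,10)
Partition: S = [0, 1, 2, 3, 4, 5, 6, 7, 8, 9], T = [10, 11, 12, 13]

Max-flow min-cut theorem verified: both equal 17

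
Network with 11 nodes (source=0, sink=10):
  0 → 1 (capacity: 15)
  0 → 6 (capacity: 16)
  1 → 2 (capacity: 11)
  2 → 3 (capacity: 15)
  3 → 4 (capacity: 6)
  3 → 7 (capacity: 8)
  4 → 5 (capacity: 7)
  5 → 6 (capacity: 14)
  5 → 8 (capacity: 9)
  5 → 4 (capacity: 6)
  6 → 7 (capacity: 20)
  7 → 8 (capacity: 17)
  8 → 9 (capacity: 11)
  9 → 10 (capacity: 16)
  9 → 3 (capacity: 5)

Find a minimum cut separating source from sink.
Min cut value = 11, edges: (8,9)

Min cut value: 11
Partition: S = [0, 1, 2, 3, 4, 5, 6, 7, 8], T = [9, 10]
Cut edges: (8,9)

By max-flow min-cut theorem, max flow = min cut = 11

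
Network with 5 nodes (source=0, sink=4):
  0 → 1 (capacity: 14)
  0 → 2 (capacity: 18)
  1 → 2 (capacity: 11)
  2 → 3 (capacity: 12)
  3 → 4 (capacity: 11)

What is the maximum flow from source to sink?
Maximum flow = 11

Max flow: 11

Flow assignment:
  0 → 1: 11/14
  1 → 2: 11/11
  2 → 3: 11/12
  3 → 4: 11/11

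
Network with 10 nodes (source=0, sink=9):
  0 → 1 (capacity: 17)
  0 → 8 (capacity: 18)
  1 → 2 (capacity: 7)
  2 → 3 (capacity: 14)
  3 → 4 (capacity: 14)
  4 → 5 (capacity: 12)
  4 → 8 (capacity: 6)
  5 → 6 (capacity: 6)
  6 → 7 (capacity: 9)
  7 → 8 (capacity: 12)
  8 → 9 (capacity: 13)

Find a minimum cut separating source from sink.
Min cut value = 13, edges: (8,9)

Min cut value: 13
Partition: S = [0, 1, 2, 3, 4, 5, 6, 7, 8], T = [9]
Cut edges: (8,9)

By max-flow min-cut theorem, max flow = min cut = 13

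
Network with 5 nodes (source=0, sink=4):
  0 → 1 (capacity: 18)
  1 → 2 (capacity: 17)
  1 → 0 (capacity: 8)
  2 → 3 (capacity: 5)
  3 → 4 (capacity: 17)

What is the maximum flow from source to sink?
Maximum flow = 5

Max flow: 5

Flow assignment:
  0 → 1: 5/18
  1 → 2: 5/17
  2 → 3: 5/5
  3 → 4: 5/17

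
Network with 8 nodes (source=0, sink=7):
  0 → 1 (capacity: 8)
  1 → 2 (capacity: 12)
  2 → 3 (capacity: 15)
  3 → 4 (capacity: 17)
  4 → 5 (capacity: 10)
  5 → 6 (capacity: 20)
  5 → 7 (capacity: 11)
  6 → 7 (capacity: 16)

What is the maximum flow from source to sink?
Maximum flow = 8

Max flow: 8

Flow assignment:
  0 → 1: 8/8
  1 → 2: 8/12
  2 → 3: 8/15
  3 → 4: 8/17
  4 → 5: 8/10
  5 → 7: 8/11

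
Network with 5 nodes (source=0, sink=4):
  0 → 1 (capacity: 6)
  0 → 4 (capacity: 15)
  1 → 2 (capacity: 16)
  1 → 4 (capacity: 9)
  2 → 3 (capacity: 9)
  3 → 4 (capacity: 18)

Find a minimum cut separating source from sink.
Min cut value = 21, edges: (0,1), (0,4)

Min cut value: 21
Partition: S = [0], T = [1, 2, 3, 4]
Cut edges: (0,1), (0,4)

By max-flow min-cut theorem, max flow = min cut = 21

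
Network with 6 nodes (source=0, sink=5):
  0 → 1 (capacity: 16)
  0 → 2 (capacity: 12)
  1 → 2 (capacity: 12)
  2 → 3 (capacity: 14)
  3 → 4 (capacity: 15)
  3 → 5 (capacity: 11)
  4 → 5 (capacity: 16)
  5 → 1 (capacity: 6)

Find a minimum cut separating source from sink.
Min cut value = 14, edges: (2,3)

Min cut value: 14
Partition: S = [0, 1, 2], T = [3, 4, 5]
Cut edges: (2,3)

By max-flow min-cut theorem, max flow = min cut = 14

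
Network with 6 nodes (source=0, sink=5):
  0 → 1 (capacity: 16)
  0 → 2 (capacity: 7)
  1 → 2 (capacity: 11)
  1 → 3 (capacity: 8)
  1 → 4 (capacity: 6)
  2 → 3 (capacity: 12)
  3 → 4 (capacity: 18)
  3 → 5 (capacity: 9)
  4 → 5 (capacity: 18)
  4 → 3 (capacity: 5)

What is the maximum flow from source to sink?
Maximum flow = 23

Max flow: 23

Flow assignment:
  0 → 1: 16/16
  0 → 2: 7/7
  1 → 2: 2/11
  1 → 3: 8/8
  1 → 4: 6/6
  2 → 3: 9/12
  3 → 4: 8/18
  3 → 5: 9/9
  4 → 5: 14/18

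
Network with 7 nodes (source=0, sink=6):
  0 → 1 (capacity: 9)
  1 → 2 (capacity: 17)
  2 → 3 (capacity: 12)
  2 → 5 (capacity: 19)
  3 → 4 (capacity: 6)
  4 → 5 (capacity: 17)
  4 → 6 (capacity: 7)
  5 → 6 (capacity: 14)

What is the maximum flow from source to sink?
Maximum flow = 9

Max flow: 9

Flow assignment:
  0 → 1: 9/9
  1 → 2: 9/17
  2 → 5: 9/19
  5 → 6: 9/14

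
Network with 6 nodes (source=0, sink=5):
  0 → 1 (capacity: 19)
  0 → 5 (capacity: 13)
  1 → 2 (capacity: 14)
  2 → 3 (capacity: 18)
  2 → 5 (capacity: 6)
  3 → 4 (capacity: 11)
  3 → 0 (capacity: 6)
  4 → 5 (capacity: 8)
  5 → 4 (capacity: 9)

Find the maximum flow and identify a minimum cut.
Max flow = 27, Min cut edges: (0,5), (2,5), (4,5)

Maximum flow: 27
Minimum cut: (0,5), (2,5), (4,5)
Partition: S = [0, 1, 2, 3, 4], T = [5]

Max-flow min-cut theorem verified: both equal 27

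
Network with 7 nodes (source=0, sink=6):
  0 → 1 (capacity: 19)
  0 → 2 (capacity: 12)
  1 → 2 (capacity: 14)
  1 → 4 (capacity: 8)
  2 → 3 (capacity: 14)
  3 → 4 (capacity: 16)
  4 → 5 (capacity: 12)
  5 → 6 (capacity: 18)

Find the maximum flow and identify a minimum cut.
Max flow = 12, Min cut edges: (4,5)

Maximum flow: 12
Minimum cut: (4,5)
Partition: S = [0, 1, 2, 3, 4], T = [5, 6]

Max-flow min-cut theorem verified: both equal 12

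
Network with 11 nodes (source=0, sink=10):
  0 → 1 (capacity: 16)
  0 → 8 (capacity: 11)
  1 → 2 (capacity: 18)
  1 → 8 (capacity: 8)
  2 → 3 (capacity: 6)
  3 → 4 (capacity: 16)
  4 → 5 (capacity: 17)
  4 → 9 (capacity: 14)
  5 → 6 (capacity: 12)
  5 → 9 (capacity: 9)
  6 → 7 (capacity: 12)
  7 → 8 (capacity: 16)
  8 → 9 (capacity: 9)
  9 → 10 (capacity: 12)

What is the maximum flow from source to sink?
Maximum flow = 12

Max flow: 12

Flow assignment:
  0 → 1: 6/16
  0 → 8: 6/11
  1 → 2: 6/18
  2 → 3: 6/6
  3 → 4: 6/16
  4 → 9: 6/14
  8 → 9: 6/9
  9 → 10: 12/12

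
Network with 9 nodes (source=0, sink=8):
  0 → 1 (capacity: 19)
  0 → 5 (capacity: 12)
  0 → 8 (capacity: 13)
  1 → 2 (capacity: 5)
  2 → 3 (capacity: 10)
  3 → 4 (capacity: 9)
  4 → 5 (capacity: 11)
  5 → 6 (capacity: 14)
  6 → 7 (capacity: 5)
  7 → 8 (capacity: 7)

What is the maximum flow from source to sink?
Maximum flow = 18

Max flow: 18

Flow assignment:
  0 → 1: 5/19
  0 → 8: 13/13
  1 → 2: 5/5
  2 → 3: 5/10
  3 → 4: 5/9
  4 → 5: 5/11
  5 → 6: 5/14
  6 → 7: 5/5
  7 → 8: 5/7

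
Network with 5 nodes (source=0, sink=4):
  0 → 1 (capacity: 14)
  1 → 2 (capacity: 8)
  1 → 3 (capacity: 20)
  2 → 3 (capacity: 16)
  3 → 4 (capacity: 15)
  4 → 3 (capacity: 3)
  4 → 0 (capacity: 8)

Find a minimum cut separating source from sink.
Min cut value = 14, edges: (0,1)

Min cut value: 14
Partition: S = [0], T = [1, 2, 3, 4]
Cut edges: (0,1)

By max-flow min-cut theorem, max flow = min cut = 14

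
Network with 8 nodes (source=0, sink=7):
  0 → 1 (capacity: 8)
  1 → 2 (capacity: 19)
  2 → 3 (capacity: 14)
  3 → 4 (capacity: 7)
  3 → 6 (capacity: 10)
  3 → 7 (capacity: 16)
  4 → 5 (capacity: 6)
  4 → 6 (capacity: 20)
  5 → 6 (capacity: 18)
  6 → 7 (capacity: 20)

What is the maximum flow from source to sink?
Maximum flow = 8

Max flow: 8

Flow assignment:
  0 → 1: 8/8
  1 → 2: 8/19
  2 → 3: 8/14
  3 → 7: 8/16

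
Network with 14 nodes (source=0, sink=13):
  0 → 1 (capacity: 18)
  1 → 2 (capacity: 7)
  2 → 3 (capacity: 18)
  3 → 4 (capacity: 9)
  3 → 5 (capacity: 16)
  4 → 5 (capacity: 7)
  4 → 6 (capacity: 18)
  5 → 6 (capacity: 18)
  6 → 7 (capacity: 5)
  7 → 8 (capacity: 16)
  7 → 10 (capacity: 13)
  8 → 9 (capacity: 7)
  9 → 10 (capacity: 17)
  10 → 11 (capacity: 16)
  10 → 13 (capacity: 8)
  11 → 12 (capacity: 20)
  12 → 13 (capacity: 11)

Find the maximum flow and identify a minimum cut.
Max flow = 5, Min cut edges: (6,7)

Maximum flow: 5
Minimum cut: (6,7)
Partition: S = [0, 1, 2, 3, 4, 5, 6], T = [7, 8, 9, 10, 11, 12, 13]

Max-flow min-cut theorem verified: both equal 5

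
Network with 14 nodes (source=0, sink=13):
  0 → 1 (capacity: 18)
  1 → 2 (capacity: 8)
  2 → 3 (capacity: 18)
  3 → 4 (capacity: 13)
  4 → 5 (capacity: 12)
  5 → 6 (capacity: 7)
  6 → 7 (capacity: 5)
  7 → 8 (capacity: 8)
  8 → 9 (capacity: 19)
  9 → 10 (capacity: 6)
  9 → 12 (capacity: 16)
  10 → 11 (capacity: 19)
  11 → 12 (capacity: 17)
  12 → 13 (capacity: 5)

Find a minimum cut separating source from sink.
Min cut value = 5, edges: (12,13)

Min cut value: 5
Partition: S = [0, 1, 2, 3, 4, 5, 6, 7, 8, 9, 10, 11, 12], T = [13]
Cut edges: (12,13)

By max-flow min-cut theorem, max flow = min cut = 5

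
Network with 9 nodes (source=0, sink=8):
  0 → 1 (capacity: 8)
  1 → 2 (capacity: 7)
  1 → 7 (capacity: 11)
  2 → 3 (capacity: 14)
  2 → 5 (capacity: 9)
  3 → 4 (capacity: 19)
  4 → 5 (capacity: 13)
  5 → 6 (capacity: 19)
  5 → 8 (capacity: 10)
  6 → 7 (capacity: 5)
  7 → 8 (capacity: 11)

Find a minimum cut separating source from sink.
Min cut value = 8, edges: (0,1)

Min cut value: 8
Partition: S = [0], T = [1, 2, 3, 4, 5, 6, 7, 8]
Cut edges: (0,1)

By max-flow min-cut theorem, max flow = min cut = 8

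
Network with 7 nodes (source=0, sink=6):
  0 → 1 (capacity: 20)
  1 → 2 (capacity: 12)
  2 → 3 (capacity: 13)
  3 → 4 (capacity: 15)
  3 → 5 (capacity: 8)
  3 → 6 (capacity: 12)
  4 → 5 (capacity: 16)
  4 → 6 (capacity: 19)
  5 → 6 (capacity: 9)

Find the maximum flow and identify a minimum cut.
Max flow = 12, Min cut edges: (1,2)

Maximum flow: 12
Minimum cut: (1,2)
Partition: S = [0, 1], T = [2, 3, 4, 5, 6]

Max-flow min-cut theorem verified: both equal 12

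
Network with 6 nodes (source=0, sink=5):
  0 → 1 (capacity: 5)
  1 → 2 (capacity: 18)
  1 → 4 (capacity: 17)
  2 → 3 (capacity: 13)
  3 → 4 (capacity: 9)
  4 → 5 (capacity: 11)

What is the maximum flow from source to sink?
Maximum flow = 5

Max flow: 5

Flow assignment:
  0 → 1: 5/5
  1 → 4: 5/17
  4 → 5: 5/11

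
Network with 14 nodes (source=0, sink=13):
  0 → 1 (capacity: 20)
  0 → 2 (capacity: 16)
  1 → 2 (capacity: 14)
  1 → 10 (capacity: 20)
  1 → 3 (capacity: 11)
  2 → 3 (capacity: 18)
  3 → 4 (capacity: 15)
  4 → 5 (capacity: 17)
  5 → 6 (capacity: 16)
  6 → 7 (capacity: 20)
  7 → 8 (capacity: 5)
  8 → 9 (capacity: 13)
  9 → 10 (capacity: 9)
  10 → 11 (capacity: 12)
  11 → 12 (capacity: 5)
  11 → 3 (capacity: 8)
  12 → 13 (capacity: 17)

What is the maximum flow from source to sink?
Maximum flow = 5

Max flow: 5

Flow assignment:
  0 → 2: 5/16
  2 → 3: 5/18
  3 → 4: 5/15
  4 → 5: 5/17
  5 → 6: 5/16
  6 → 7: 5/20
  7 → 8: 5/5
  8 → 9: 5/13
  9 → 10: 5/9
  10 → 11: 5/12
  11 → 12: 5/5
  12 → 13: 5/17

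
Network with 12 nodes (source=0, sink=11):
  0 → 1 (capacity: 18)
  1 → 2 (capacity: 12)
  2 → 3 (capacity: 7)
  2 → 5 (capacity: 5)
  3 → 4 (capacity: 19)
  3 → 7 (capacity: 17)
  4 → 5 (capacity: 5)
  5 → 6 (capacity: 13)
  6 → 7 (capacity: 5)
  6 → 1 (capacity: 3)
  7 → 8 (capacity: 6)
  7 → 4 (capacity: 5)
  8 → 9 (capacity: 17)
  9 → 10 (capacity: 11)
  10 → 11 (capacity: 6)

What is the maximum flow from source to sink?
Maximum flow = 6

Max flow: 6

Flow assignment:
  0 → 1: 6/18
  1 → 2: 6/12
  2 → 3: 1/7
  2 → 5: 5/5
  3 → 7: 1/17
  5 → 6: 5/13
  6 → 7: 5/5
  7 → 8: 6/6
  8 → 9: 6/17
  9 → 10: 6/11
  10 → 11: 6/6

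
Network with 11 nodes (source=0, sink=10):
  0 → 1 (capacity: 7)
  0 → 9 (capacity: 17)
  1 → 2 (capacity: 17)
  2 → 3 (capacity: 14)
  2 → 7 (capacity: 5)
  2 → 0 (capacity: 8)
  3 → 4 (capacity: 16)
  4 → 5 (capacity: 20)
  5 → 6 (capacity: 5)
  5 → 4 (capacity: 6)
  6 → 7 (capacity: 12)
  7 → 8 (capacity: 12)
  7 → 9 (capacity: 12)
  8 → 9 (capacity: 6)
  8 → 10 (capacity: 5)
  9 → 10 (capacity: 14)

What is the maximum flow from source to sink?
Maximum flow = 19

Max flow: 19

Flow assignment:
  0 → 1: 7/7
  0 → 9: 12/17
  1 → 2: 7/17
  2 → 3: 2/14
  2 → 7: 5/5
  3 → 4: 2/16
  4 → 5: 2/20
  5 → 6: 2/5
  6 → 7: 2/12
  7 → 8: 7/12
  8 → 9: 2/6
  8 → 10: 5/5
  9 → 10: 14/14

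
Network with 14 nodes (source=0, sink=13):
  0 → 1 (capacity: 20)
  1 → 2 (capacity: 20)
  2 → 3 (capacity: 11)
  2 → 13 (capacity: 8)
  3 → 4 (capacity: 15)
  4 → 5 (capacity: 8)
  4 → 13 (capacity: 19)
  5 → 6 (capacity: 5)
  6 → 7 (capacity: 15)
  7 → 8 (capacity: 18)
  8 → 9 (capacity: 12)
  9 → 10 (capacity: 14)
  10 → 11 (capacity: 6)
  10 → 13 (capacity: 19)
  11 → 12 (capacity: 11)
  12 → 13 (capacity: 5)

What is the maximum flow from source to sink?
Maximum flow = 19

Max flow: 19

Flow assignment:
  0 → 1: 19/20
  1 → 2: 19/20
  2 → 3: 11/11
  2 → 13: 8/8
  3 → 4: 11/15
  4 → 13: 11/19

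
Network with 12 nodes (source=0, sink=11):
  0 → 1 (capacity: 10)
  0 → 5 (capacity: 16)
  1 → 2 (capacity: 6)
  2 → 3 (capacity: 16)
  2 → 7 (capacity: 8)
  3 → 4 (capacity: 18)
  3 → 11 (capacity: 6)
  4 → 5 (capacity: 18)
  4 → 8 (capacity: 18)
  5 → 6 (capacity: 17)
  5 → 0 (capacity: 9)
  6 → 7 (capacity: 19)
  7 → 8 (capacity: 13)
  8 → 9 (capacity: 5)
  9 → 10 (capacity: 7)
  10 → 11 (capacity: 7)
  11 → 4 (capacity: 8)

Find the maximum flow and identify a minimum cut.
Max flow = 11, Min cut edges: (3,11), (8,9)

Maximum flow: 11
Minimum cut: (3,11), (8,9)
Partition: S = [0, 1, 2, 3, 4, 5, 6, 7, 8], T = [9, 10, 11]

Max-flow min-cut theorem verified: both equal 11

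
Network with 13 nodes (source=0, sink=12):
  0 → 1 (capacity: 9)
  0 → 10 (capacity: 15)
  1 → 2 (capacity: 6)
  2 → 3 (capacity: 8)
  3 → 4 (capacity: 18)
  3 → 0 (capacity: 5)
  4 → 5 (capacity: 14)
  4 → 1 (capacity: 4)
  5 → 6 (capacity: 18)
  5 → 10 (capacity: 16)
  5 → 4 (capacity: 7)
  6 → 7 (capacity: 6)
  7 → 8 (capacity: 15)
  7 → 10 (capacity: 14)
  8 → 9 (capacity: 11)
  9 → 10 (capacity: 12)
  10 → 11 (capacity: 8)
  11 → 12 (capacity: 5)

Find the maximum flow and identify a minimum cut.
Max flow = 5, Min cut edges: (11,12)

Maximum flow: 5
Minimum cut: (11,12)
Partition: S = [0, 1, 2, 3, 4, 5, 6, 7, 8, 9, 10, 11], T = [12]

Max-flow min-cut theorem verified: both equal 5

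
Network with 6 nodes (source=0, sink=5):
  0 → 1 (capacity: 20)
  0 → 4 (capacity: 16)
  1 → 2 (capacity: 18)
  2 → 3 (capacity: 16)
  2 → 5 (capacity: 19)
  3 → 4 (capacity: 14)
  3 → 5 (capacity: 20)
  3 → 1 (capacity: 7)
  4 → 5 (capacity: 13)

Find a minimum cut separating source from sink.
Min cut value = 31, edges: (1,2), (4,5)

Min cut value: 31
Partition: S = [0, 1, 4], T = [2, 3, 5]
Cut edges: (1,2), (4,5)

By max-flow min-cut theorem, max flow = min cut = 31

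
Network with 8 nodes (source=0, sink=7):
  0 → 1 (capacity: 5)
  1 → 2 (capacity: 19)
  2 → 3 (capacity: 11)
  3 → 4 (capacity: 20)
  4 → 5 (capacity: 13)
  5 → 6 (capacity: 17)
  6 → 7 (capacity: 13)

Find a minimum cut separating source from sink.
Min cut value = 5, edges: (0,1)

Min cut value: 5
Partition: S = [0], T = [1, 2, 3, 4, 5, 6, 7]
Cut edges: (0,1)

By max-flow min-cut theorem, max flow = min cut = 5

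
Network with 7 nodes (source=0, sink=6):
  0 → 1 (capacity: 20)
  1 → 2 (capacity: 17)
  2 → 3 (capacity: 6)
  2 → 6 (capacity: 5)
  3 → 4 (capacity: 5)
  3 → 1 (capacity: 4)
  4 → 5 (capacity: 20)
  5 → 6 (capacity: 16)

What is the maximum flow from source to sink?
Maximum flow = 10

Max flow: 10

Flow assignment:
  0 → 1: 10/20
  1 → 2: 11/17
  2 → 3: 6/6
  2 → 6: 5/5
  3 → 4: 5/5
  3 → 1: 1/4
  4 → 5: 5/20
  5 → 6: 5/16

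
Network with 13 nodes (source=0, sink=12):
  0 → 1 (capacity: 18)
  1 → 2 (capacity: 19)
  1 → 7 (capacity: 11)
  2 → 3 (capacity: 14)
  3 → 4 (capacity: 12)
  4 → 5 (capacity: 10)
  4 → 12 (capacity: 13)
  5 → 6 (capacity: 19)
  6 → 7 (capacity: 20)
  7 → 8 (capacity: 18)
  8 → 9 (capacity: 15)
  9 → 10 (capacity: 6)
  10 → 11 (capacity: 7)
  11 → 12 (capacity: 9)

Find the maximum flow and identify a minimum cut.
Max flow = 18, Min cut edges: (3,4), (9,10)

Maximum flow: 18
Minimum cut: (3,4), (9,10)
Partition: S = [0, 1, 2, 3, 5, 6, 7, 8, 9], T = [4, 10, 11, 12]

Max-flow min-cut theorem verified: both equal 18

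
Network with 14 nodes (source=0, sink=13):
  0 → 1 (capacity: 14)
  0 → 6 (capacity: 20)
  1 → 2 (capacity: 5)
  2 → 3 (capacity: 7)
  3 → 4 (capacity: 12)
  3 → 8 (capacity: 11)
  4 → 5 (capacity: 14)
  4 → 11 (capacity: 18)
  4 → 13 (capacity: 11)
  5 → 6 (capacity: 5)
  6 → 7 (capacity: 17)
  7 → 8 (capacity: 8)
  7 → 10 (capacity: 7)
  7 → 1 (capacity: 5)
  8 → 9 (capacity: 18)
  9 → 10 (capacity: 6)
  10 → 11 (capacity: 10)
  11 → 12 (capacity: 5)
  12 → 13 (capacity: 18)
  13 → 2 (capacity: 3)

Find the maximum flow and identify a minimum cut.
Max flow = 10, Min cut edges: (1,2), (11,12)

Maximum flow: 10
Minimum cut: (1,2), (11,12)
Partition: S = [0, 1, 5, 6, 7, 8, 9, 10, 11], T = [2, 3, 4, 12, 13]

Max-flow min-cut theorem verified: both equal 10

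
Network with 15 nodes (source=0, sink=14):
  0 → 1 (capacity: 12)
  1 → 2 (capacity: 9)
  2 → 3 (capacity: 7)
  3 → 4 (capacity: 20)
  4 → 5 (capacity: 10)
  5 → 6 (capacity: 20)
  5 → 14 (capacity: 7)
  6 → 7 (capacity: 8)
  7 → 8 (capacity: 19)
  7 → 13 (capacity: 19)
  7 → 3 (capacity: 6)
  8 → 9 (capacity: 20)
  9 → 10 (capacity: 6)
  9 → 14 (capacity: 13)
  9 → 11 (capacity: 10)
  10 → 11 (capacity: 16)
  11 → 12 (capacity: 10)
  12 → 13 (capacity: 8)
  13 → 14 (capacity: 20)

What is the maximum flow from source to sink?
Maximum flow = 7

Max flow: 7

Flow assignment:
  0 → 1: 7/12
  1 → 2: 7/9
  2 → 3: 7/7
  3 → 4: 7/20
  4 → 5: 7/10
  5 → 14: 7/7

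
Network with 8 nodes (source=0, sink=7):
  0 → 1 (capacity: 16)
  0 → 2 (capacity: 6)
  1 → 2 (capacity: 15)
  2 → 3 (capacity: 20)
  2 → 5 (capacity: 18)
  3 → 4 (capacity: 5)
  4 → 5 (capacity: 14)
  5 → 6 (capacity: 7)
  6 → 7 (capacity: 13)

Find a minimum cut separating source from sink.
Min cut value = 7, edges: (5,6)

Min cut value: 7
Partition: S = [0, 1, 2, 3, 4, 5], T = [6, 7]
Cut edges: (5,6)

By max-flow min-cut theorem, max flow = min cut = 7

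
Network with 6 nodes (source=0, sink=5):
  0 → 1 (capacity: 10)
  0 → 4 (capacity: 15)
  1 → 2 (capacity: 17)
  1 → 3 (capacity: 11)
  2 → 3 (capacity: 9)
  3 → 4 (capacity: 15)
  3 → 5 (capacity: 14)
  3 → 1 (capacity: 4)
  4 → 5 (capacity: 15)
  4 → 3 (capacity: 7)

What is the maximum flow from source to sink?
Maximum flow = 25

Max flow: 25

Flow assignment:
  0 → 1: 10/10
  0 → 4: 15/15
  1 → 3: 10/11
  3 → 5: 10/14
  4 → 5: 15/15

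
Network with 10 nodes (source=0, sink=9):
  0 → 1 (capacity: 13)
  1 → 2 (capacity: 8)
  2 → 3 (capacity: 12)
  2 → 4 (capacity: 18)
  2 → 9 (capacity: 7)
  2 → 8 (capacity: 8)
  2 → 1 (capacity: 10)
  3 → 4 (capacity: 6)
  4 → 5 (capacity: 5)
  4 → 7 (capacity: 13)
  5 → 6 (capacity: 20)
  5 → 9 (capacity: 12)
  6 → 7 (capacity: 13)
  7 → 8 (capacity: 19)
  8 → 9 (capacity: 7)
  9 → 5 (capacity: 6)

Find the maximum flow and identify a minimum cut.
Max flow = 8, Min cut edges: (1,2)

Maximum flow: 8
Minimum cut: (1,2)
Partition: S = [0, 1], T = [2, 3, 4, 5, 6, 7, 8, 9]

Max-flow min-cut theorem verified: both equal 8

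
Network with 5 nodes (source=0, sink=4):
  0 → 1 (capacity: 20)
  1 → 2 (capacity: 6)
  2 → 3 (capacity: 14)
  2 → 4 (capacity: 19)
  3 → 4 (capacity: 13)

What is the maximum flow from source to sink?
Maximum flow = 6

Max flow: 6

Flow assignment:
  0 → 1: 6/20
  1 → 2: 6/6
  2 → 4: 6/19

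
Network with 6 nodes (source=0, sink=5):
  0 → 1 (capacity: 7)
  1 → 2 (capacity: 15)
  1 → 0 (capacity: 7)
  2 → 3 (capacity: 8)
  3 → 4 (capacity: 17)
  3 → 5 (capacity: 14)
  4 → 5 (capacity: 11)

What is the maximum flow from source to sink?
Maximum flow = 7

Max flow: 7

Flow assignment:
  0 → 1: 7/7
  1 → 2: 7/15
  2 → 3: 7/8
  3 → 5: 7/14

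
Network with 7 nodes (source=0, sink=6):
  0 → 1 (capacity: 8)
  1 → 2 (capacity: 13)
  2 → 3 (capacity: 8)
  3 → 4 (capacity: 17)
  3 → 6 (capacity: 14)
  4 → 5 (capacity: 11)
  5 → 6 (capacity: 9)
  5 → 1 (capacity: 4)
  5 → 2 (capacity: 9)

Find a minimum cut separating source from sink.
Min cut value = 8, edges: (2,3)

Min cut value: 8
Partition: S = [0, 1, 2], T = [3, 4, 5, 6]
Cut edges: (2,3)

By max-flow min-cut theorem, max flow = min cut = 8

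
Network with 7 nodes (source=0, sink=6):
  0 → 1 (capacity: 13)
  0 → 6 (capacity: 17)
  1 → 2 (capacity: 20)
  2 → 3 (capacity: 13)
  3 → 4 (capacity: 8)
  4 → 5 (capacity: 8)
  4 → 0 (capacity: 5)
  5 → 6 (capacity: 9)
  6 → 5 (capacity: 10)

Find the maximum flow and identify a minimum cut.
Max flow = 25, Min cut edges: (0,6), (4,5)

Maximum flow: 25
Minimum cut: (0,6), (4,5)
Partition: S = [0, 1, 2, 3, 4], T = [5, 6]

Max-flow min-cut theorem verified: both equal 25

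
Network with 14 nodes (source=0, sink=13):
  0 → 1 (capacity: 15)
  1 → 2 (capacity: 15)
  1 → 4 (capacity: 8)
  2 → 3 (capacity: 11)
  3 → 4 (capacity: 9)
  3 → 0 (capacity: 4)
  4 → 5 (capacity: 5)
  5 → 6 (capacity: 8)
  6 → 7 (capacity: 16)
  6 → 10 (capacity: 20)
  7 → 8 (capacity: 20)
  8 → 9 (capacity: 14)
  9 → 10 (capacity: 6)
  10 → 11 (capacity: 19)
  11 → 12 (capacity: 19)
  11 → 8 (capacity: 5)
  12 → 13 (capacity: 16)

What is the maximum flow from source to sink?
Maximum flow = 5

Max flow: 5

Flow assignment:
  0 → 1: 9/15
  1 → 2: 4/15
  1 → 4: 5/8
  2 → 3: 4/11
  3 → 0: 4/4
  4 → 5: 5/5
  5 → 6: 5/8
  6 → 10: 5/20
  10 → 11: 5/19
  11 → 12: 5/19
  12 → 13: 5/16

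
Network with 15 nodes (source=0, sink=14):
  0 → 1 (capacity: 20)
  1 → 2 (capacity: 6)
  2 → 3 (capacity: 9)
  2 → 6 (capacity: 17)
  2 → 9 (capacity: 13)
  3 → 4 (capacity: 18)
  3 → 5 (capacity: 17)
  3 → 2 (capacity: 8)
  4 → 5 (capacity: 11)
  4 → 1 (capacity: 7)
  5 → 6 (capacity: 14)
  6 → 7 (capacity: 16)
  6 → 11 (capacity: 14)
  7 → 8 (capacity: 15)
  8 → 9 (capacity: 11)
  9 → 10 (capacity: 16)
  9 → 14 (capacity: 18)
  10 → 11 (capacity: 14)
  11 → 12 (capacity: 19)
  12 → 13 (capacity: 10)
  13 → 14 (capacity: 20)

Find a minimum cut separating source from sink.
Min cut value = 6, edges: (1,2)

Min cut value: 6
Partition: S = [0, 1], T = [2, 3, 4, 5, 6, 7, 8, 9, 10, 11, 12, 13, 14]
Cut edges: (1,2)

By max-flow min-cut theorem, max flow = min cut = 6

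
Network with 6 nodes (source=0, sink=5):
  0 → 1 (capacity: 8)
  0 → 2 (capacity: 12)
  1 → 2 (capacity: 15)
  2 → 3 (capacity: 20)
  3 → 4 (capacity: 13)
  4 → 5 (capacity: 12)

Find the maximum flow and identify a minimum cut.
Max flow = 12, Min cut edges: (4,5)

Maximum flow: 12
Minimum cut: (4,5)
Partition: S = [0, 1, 2, 3, 4], T = [5]

Max-flow min-cut theorem verified: both equal 12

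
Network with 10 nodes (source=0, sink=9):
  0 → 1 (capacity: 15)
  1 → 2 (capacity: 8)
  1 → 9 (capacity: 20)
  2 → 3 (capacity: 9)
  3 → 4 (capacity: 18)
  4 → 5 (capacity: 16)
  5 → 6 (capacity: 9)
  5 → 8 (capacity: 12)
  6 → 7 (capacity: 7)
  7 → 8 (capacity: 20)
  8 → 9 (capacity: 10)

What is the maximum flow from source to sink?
Maximum flow = 15

Max flow: 15

Flow assignment:
  0 → 1: 15/15
  1 → 9: 15/20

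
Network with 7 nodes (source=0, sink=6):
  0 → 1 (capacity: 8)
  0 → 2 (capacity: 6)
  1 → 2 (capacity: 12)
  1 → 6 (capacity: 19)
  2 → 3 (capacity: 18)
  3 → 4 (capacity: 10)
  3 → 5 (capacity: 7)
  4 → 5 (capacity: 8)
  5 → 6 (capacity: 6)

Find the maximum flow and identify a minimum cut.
Max flow = 14, Min cut edges: (0,1), (5,6)

Maximum flow: 14
Minimum cut: (0,1), (5,6)
Partition: S = [0, 2, 3, 4, 5], T = [1, 6]

Max-flow min-cut theorem verified: both equal 14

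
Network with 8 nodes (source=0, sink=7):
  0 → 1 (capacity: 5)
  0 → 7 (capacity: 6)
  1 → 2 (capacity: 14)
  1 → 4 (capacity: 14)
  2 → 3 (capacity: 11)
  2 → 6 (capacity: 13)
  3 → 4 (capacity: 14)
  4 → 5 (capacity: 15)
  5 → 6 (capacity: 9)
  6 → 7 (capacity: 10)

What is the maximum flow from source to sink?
Maximum flow = 11

Max flow: 11

Flow assignment:
  0 → 1: 5/5
  0 → 7: 6/6
  1 → 2: 5/14
  2 → 6: 5/13
  6 → 7: 5/10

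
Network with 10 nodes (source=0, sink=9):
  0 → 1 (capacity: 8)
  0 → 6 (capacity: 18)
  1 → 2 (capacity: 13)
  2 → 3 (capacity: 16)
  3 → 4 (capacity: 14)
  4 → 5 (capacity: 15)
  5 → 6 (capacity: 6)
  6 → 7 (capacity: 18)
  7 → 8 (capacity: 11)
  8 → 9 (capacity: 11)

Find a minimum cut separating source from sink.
Min cut value = 11, edges: (8,9)

Min cut value: 11
Partition: S = [0, 1, 2, 3, 4, 5, 6, 7, 8], T = [9]
Cut edges: (8,9)

By max-flow min-cut theorem, max flow = min cut = 11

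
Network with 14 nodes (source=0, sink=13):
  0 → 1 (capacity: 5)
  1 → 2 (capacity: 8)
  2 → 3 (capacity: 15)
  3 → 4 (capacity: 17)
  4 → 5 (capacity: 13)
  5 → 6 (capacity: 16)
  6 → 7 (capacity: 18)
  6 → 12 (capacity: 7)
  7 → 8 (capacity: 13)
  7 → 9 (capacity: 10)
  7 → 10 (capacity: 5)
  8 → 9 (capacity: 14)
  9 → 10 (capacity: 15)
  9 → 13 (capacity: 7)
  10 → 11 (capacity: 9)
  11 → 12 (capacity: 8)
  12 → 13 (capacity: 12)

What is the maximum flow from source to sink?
Maximum flow = 5

Max flow: 5

Flow assignment:
  0 → 1: 5/5
  1 → 2: 5/8
  2 → 3: 5/15
  3 → 4: 5/17
  4 → 5: 5/13
  5 → 6: 5/16
  6 → 12: 5/7
  12 → 13: 5/12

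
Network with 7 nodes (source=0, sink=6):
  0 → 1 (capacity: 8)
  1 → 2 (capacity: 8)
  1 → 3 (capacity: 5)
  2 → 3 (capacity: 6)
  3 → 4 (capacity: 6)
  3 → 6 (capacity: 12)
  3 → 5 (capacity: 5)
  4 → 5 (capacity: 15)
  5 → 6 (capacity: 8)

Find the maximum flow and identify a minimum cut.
Max flow = 8, Min cut edges: (0,1)

Maximum flow: 8
Minimum cut: (0,1)
Partition: S = [0], T = [1, 2, 3, 4, 5, 6]

Max-flow min-cut theorem verified: both equal 8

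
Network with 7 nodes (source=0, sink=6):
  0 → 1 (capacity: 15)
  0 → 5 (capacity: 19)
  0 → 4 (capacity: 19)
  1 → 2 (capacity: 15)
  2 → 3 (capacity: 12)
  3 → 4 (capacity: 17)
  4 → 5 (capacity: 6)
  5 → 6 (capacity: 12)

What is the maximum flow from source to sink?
Maximum flow = 12

Max flow: 12

Flow assignment:
  0 → 1: 6/15
  0 → 5: 6/19
  1 → 2: 6/15
  2 → 3: 6/12
  3 → 4: 6/17
  4 → 5: 6/6
  5 → 6: 12/12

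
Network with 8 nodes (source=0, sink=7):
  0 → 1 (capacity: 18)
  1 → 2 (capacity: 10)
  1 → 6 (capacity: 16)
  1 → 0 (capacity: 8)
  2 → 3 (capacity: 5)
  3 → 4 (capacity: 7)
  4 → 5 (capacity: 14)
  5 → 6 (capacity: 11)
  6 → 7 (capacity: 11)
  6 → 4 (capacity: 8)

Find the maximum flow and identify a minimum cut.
Max flow = 11, Min cut edges: (6,7)

Maximum flow: 11
Minimum cut: (6,7)
Partition: S = [0, 1, 2, 3, 4, 5, 6], T = [7]

Max-flow min-cut theorem verified: both equal 11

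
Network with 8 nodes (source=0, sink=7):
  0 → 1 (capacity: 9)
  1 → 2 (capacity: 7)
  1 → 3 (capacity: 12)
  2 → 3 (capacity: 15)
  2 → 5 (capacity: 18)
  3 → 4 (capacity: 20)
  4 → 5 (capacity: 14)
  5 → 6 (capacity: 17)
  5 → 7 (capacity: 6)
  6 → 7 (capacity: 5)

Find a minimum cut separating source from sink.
Min cut value = 9, edges: (0,1)

Min cut value: 9
Partition: S = [0], T = [1, 2, 3, 4, 5, 6, 7]
Cut edges: (0,1)

By max-flow min-cut theorem, max flow = min cut = 9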